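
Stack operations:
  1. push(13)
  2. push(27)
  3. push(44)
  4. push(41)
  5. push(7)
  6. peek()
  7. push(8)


push(13) -> [13]
push(27) -> [13, 27]
push(44) -> [13, 27, 44]
push(41) -> [13, 27, 44, 41]
push(7) -> [13, 27, 44, 41, 7]
peek()->7
push(8) -> [13, 27, 44, 41, 7, 8]

Final stack: [13, 27, 44, 41, 7, 8]


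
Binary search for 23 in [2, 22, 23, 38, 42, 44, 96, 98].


Step 1: lo=0, hi=7, mid=3, val=38
Step 2: lo=0, hi=2, mid=1, val=22
Step 3: lo=2, hi=2, mid=2, val=23

Found at index 2


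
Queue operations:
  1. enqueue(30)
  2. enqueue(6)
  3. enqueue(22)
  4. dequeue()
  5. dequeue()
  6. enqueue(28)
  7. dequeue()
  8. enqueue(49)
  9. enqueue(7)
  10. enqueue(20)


enqueue(30) -> [30]
enqueue(6) -> [30, 6]
enqueue(22) -> [30, 6, 22]
dequeue()->30, [6, 22]
dequeue()->6, [22]
enqueue(28) -> [22, 28]
dequeue()->22, [28]
enqueue(49) -> [28, 49]
enqueue(7) -> [28, 49, 7]
enqueue(20) -> [28, 49, 7, 20]

Final queue: [28, 49, 7, 20]


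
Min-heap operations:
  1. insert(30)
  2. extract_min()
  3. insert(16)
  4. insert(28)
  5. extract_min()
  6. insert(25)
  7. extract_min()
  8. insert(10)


insert(30) -> [30]
extract_min()->30, []
insert(16) -> [16]
insert(28) -> [16, 28]
extract_min()->16, [28]
insert(25) -> [25, 28]
extract_min()->25, [28]
insert(10) -> [10, 28]

Final heap: [10, 28]


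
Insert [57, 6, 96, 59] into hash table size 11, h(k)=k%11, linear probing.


Insert 57: h=2 -> slot 2
Insert 6: h=6 -> slot 6
Insert 96: h=8 -> slot 8
Insert 59: h=4 -> slot 4

Table: [None, None, 57, None, 59, None, 6, None, 96, None, None]


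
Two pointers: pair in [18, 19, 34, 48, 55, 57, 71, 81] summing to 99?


lo=0(18)+hi=7(81)=99

Yes: 18+81=99


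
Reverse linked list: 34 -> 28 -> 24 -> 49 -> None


Step 1: curr=34, set curr.next=prev(None) | reversed so far: 34
Step 2: curr=28, set curr.next=prev(34) | reversed so far: 28 -> 34
Step 3: curr=24, set curr.next=prev(28) | reversed so far: 24 -> 28 -> 34
Step 4: curr=49, set curr.next=prev(24) | reversed so far: 49 -> 24 -> 28 -> 34

49 -> 24 -> 28 -> 34 -> None


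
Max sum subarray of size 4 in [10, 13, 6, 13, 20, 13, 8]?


[0:4]: 42
[1:5]: 52
[2:6]: 52
[3:7]: 54

Max: 54 at [3:7]


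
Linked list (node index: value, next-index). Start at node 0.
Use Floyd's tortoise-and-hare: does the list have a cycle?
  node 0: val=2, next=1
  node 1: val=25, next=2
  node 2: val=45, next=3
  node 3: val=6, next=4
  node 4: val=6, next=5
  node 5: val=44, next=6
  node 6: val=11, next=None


Floyd's tortoise (slow, +1) and hare (fast, +2):
  init: slow=0, fast=0
  step 1: slow=1, fast=2
  step 2: slow=2, fast=4
  step 3: slow=3, fast=6
  step 4: fast -> None, no cycle

Cycle: no


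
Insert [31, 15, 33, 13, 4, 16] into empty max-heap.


Insert 31: [31]
Insert 15: [31, 15]
Insert 33: [33, 15, 31]
Insert 13: [33, 15, 31, 13]
Insert 4: [33, 15, 31, 13, 4]
Insert 16: [33, 15, 31, 13, 4, 16]

Final heap: [33, 15, 31, 13, 4, 16]


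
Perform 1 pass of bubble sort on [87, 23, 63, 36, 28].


Initial: [87, 23, 63, 36, 28]
Pass 1: [23, 63, 36, 28, 87] (4 swaps)

After 1 pass: [23, 63, 36, 28, 87]


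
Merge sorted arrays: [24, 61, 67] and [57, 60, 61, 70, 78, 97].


Take 24 from A
Take 57 from B
Take 60 from B
Take 61 from A
Take 61 from B
Take 67 from A

Merged: [24, 57, 60, 61, 61, 67, 70, 78, 97]


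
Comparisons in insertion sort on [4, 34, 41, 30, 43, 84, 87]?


Algorithm: insertion sort
Input: [4, 34, 41, 30, 43, 84, 87]
Sorted: [4, 30, 34, 41, 43, 84, 87]

8


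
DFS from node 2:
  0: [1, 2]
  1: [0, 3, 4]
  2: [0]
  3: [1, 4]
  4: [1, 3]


Visit 2, push [0]
Visit 0, push [1]
Visit 1, push [4, 3]
Visit 3, push [4]
Visit 4, push []

DFS order: [2, 0, 1, 3, 4]


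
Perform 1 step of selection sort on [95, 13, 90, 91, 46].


Initial: [95, 13, 90, 91, 46]
Step 1: min=13 at 1
  Swap: [13, 95, 90, 91, 46]

After 1 step: [13, 95, 90, 91, 46]


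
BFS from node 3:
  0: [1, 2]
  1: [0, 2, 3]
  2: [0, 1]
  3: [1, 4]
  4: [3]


Visit 3, enqueue [1, 4]
Visit 1, enqueue [0, 2]
Visit 4, enqueue []
Visit 0, enqueue []
Visit 2, enqueue []

BFS order: [3, 1, 4, 0, 2]


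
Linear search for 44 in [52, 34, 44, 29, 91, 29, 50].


i=0: 52!=44
i=1: 34!=44
i=2: 44==44 found!

Found at 2, 3 comps


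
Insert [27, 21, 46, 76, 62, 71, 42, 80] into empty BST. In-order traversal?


Insert 27: root
Insert 21: L from 27
Insert 46: R from 27
Insert 76: R from 27 -> R from 46
Insert 62: R from 27 -> R from 46 -> L from 76
Insert 71: R from 27 -> R from 46 -> L from 76 -> R from 62
Insert 42: R from 27 -> L from 46
Insert 80: R from 27 -> R from 46 -> R from 76

In-order: [21, 27, 42, 46, 62, 71, 76, 80]


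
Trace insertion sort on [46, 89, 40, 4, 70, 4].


Initial: [46, 89, 40, 4, 70, 4]
Insert 89: [46, 89, 40, 4, 70, 4]
Insert 40: [40, 46, 89, 4, 70, 4]
Insert 4: [4, 40, 46, 89, 70, 4]
Insert 70: [4, 40, 46, 70, 89, 4]
Insert 4: [4, 4, 40, 46, 70, 89]

Sorted: [4, 4, 40, 46, 70, 89]


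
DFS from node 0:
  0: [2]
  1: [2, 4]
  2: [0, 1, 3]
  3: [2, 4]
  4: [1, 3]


Visit 0, push [2]
Visit 2, push [3, 1]
Visit 1, push [4]
Visit 4, push [3]
Visit 3, push []

DFS order: [0, 2, 1, 4, 3]


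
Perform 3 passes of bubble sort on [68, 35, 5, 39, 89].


Initial: [68, 35, 5, 39, 89]
Pass 1: [35, 5, 39, 68, 89] (3 swaps)
Pass 2: [5, 35, 39, 68, 89] (1 swaps)
Pass 3: [5, 35, 39, 68, 89] (0 swaps)

After 3 passes: [5, 35, 39, 68, 89]


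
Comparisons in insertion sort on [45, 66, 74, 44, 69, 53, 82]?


Algorithm: insertion sort
Input: [45, 66, 74, 44, 69, 53, 82]
Sorted: [44, 45, 53, 66, 69, 74, 82]

12


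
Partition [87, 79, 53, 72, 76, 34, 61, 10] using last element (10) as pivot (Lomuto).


Pivot: 10
Place pivot at 0: [10, 79, 53, 72, 76, 34, 61, 87]

Partitioned: [10, 79, 53, 72, 76, 34, 61, 87]


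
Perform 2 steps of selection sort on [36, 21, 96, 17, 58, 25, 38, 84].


Initial: [36, 21, 96, 17, 58, 25, 38, 84]
Step 1: min=17 at 3
  Swap: [17, 21, 96, 36, 58, 25, 38, 84]
Step 2: min=21 at 1
  Swap: [17, 21, 96, 36, 58, 25, 38, 84]

After 2 steps: [17, 21, 96, 36, 58, 25, 38, 84]


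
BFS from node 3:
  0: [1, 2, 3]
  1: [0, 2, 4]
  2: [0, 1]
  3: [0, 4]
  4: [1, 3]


Visit 3, enqueue [0, 4]
Visit 0, enqueue [1, 2]
Visit 4, enqueue []
Visit 1, enqueue []
Visit 2, enqueue []

BFS order: [3, 0, 4, 1, 2]


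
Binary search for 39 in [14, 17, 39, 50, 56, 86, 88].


Step 1: lo=0, hi=6, mid=3, val=50
Step 2: lo=0, hi=2, mid=1, val=17
Step 3: lo=2, hi=2, mid=2, val=39

Found at index 2


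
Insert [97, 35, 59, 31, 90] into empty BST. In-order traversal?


Insert 97: root
Insert 35: L from 97
Insert 59: L from 97 -> R from 35
Insert 31: L from 97 -> L from 35
Insert 90: L from 97 -> R from 35 -> R from 59

In-order: [31, 35, 59, 90, 97]


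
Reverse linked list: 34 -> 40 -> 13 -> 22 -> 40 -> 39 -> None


Step 1: curr=34, set curr.next=prev(None) | reversed so far: 34
Step 2: curr=40, set curr.next=prev(34) | reversed so far: 40 -> 34
Step 3: curr=13, set curr.next=prev(40) | reversed so far: 13 -> 40 -> 34
Step 4: curr=22, set curr.next=prev(13) | reversed so far: 22 -> 13 -> 40 -> 34
Step 5: curr=40, set curr.next=prev(22) | reversed so far: 40 -> 22 -> 13 -> 40 -> 34
Step 6: curr=39, set curr.next=prev(40) | reversed so far: 39 -> 40 -> 22 -> 13 -> 40 -> 34

39 -> 40 -> 22 -> 13 -> 40 -> 34 -> None


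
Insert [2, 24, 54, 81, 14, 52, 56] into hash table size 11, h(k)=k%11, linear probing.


Insert 2: h=2 -> slot 2
Insert 24: h=2, 1 probes -> slot 3
Insert 54: h=10 -> slot 10
Insert 81: h=4 -> slot 4
Insert 14: h=3, 2 probes -> slot 5
Insert 52: h=8 -> slot 8
Insert 56: h=1 -> slot 1

Table: [None, 56, 2, 24, 81, 14, None, None, 52, None, 54]


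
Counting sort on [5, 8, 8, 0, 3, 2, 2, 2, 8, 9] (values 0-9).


Input: [5, 8, 8, 0, 3, 2, 2, 2, 8, 9]
Counts: [1, 0, 3, 1, 0, 1, 0, 0, 3, 1]

Sorted: [0, 2, 2, 2, 3, 5, 8, 8, 8, 9]


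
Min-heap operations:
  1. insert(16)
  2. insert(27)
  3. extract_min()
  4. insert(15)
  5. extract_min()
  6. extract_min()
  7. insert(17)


insert(16) -> [16]
insert(27) -> [16, 27]
extract_min()->16, [27]
insert(15) -> [15, 27]
extract_min()->15, [27]
extract_min()->27, []
insert(17) -> [17]

Final heap: [17]


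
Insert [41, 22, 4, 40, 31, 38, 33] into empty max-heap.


Insert 41: [41]
Insert 22: [41, 22]
Insert 4: [41, 22, 4]
Insert 40: [41, 40, 4, 22]
Insert 31: [41, 40, 4, 22, 31]
Insert 38: [41, 40, 38, 22, 31, 4]
Insert 33: [41, 40, 38, 22, 31, 4, 33]

Final heap: [41, 40, 38, 22, 31, 4, 33]


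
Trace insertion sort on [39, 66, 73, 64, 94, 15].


Initial: [39, 66, 73, 64, 94, 15]
Insert 66: [39, 66, 73, 64, 94, 15]
Insert 73: [39, 66, 73, 64, 94, 15]
Insert 64: [39, 64, 66, 73, 94, 15]
Insert 94: [39, 64, 66, 73, 94, 15]
Insert 15: [15, 39, 64, 66, 73, 94]

Sorted: [15, 39, 64, 66, 73, 94]


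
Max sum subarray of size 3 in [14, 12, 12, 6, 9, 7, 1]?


[0:3]: 38
[1:4]: 30
[2:5]: 27
[3:6]: 22
[4:7]: 17

Max: 38 at [0:3]


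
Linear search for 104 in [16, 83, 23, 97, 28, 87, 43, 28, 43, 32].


i=0: 16!=104
i=1: 83!=104
i=2: 23!=104
i=3: 97!=104
i=4: 28!=104
i=5: 87!=104
i=6: 43!=104
i=7: 28!=104
i=8: 43!=104
i=9: 32!=104

Not found, 10 comps


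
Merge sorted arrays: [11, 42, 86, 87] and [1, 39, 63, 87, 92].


Take 1 from B
Take 11 from A
Take 39 from B
Take 42 from A
Take 63 from B
Take 86 from A
Take 87 from A

Merged: [1, 11, 39, 42, 63, 86, 87, 87, 92]


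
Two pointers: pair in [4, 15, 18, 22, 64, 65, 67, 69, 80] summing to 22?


lo=0(4)+hi=8(80)=84
lo=0(4)+hi=7(69)=73
lo=0(4)+hi=6(67)=71
lo=0(4)+hi=5(65)=69
lo=0(4)+hi=4(64)=68
lo=0(4)+hi=3(22)=26
lo=0(4)+hi=2(18)=22

Yes: 4+18=22


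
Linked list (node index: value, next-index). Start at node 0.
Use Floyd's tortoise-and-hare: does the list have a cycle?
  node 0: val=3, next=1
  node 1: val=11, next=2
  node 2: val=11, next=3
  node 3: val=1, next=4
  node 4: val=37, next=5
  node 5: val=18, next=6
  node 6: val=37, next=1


Floyd's tortoise (slow, +1) and hare (fast, +2):
  init: slow=0, fast=0
  step 1: slow=1, fast=2
  step 2: slow=2, fast=4
  step 3: slow=3, fast=6
  step 4: slow=4, fast=2
  step 5: slow=5, fast=4
  step 6: slow=6, fast=6
  slow == fast at node 6: cycle detected

Cycle: yes


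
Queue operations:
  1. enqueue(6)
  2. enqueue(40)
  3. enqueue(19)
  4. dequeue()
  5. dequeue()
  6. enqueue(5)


enqueue(6) -> [6]
enqueue(40) -> [6, 40]
enqueue(19) -> [6, 40, 19]
dequeue()->6, [40, 19]
dequeue()->40, [19]
enqueue(5) -> [19, 5]

Final queue: [19, 5]


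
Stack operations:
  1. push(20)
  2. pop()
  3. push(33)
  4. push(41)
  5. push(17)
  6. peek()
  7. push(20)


push(20) -> [20]
pop()->20, []
push(33) -> [33]
push(41) -> [33, 41]
push(17) -> [33, 41, 17]
peek()->17
push(20) -> [33, 41, 17, 20]

Final stack: [33, 41, 17, 20]


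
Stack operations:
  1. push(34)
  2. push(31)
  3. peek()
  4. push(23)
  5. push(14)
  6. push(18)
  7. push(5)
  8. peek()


push(34) -> [34]
push(31) -> [34, 31]
peek()->31
push(23) -> [34, 31, 23]
push(14) -> [34, 31, 23, 14]
push(18) -> [34, 31, 23, 14, 18]
push(5) -> [34, 31, 23, 14, 18, 5]
peek()->5

Final stack: [34, 31, 23, 14, 18, 5]


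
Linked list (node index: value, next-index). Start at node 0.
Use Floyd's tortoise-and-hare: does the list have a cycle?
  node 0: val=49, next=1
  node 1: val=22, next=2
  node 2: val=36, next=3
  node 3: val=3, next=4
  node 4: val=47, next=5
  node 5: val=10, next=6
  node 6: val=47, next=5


Floyd's tortoise (slow, +1) and hare (fast, +2):
  init: slow=0, fast=0
  step 1: slow=1, fast=2
  step 2: slow=2, fast=4
  step 3: slow=3, fast=6
  step 4: slow=4, fast=6
  step 5: slow=5, fast=6
  step 6: slow=6, fast=6
  slow == fast at node 6: cycle detected

Cycle: yes


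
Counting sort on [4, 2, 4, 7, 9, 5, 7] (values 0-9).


Input: [4, 2, 4, 7, 9, 5, 7]
Counts: [0, 0, 1, 0, 2, 1, 0, 2, 0, 1]

Sorted: [2, 4, 4, 5, 7, 7, 9]


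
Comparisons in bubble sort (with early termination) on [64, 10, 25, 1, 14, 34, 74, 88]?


Algorithm: bubble sort (with early termination)
Input: [64, 10, 25, 1, 14, 34, 74, 88]
Sorted: [1, 10, 14, 25, 34, 64, 74, 88]

22


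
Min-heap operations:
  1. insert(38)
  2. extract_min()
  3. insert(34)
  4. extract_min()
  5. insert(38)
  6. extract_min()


insert(38) -> [38]
extract_min()->38, []
insert(34) -> [34]
extract_min()->34, []
insert(38) -> [38]
extract_min()->38, []

Final heap: []


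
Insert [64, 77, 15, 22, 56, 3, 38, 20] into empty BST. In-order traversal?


Insert 64: root
Insert 77: R from 64
Insert 15: L from 64
Insert 22: L from 64 -> R from 15
Insert 56: L from 64 -> R from 15 -> R from 22
Insert 3: L from 64 -> L from 15
Insert 38: L from 64 -> R from 15 -> R from 22 -> L from 56
Insert 20: L from 64 -> R from 15 -> L from 22

In-order: [3, 15, 20, 22, 38, 56, 64, 77]


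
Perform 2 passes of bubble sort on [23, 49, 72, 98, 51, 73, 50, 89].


Initial: [23, 49, 72, 98, 51, 73, 50, 89]
Pass 1: [23, 49, 72, 51, 73, 50, 89, 98] (4 swaps)
Pass 2: [23, 49, 51, 72, 50, 73, 89, 98] (2 swaps)

After 2 passes: [23, 49, 51, 72, 50, 73, 89, 98]


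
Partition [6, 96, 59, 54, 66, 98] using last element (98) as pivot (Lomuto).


Pivot: 98
  6 <= 98: advance i (no swap)
  96 <= 98: advance i (no swap)
  59 <= 98: advance i (no swap)
  54 <= 98: advance i (no swap)
  66 <= 98: advance i (no swap)
Place pivot at 5: [6, 96, 59, 54, 66, 98]

Partitioned: [6, 96, 59, 54, 66, 98]


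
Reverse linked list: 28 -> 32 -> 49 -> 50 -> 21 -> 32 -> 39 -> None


Step 1: curr=28, set curr.next=prev(None) | reversed so far: 28
Step 2: curr=32, set curr.next=prev(28) | reversed so far: 32 -> 28
Step 3: curr=49, set curr.next=prev(32) | reversed so far: 49 -> 32 -> 28
Step 4: curr=50, set curr.next=prev(49) | reversed so far: 50 -> 49 -> 32 -> 28
Step 5: curr=21, set curr.next=prev(50) | reversed so far: 21 -> 50 -> 49 -> 32 -> 28
Step 6: curr=32, set curr.next=prev(21) | reversed so far: 32 -> 21 -> 50 -> 49 -> 32 -> 28
Step 7: curr=39, set curr.next=prev(32) | reversed so far: 39 -> 32 -> 21 -> 50 -> 49 -> 32 -> 28

39 -> 32 -> 21 -> 50 -> 49 -> 32 -> 28 -> None


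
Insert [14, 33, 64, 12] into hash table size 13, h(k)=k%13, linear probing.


Insert 14: h=1 -> slot 1
Insert 33: h=7 -> slot 7
Insert 64: h=12 -> slot 12
Insert 12: h=12, 1 probes -> slot 0

Table: [12, 14, None, None, None, None, None, 33, None, None, None, None, 64]


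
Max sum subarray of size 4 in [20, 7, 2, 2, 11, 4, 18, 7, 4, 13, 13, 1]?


[0:4]: 31
[1:5]: 22
[2:6]: 19
[3:7]: 35
[4:8]: 40
[5:9]: 33
[6:10]: 42
[7:11]: 37
[8:12]: 31

Max: 42 at [6:10]


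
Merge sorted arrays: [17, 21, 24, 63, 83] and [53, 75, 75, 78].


Take 17 from A
Take 21 from A
Take 24 from A
Take 53 from B
Take 63 from A
Take 75 from B
Take 75 from B
Take 78 from B

Merged: [17, 21, 24, 53, 63, 75, 75, 78, 83]


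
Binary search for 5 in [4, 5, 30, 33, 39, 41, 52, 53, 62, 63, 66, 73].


Step 1: lo=0, hi=11, mid=5, val=41
Step 2: lo=0, hi=4, mid=2, val=30
Step 3: lo=0, hi=1, mid=0, val=4
Step 4: lo=1, hi=1, mid=1, val=5

Found at index 1


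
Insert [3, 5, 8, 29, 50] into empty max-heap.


Insert 3: [3]
Insert 5: [5, 3]
Insert 8: [8, 3, 5]
Insert 29: [29, 8, 5, 3]
Insert 50: [50, 29, 5, 3, 8]

Final heap: [50, 29, 5, 3, 8]


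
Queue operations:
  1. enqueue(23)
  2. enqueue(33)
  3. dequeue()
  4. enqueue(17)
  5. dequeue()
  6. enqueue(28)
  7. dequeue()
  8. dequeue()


enqueue(23) -> [23]
enqueue(33) -> [23, 33]
dequeue()->23, [33]
enqueue(17) -> [33, 17]
dequeue()->33, [17]
enqueue(28) -> [17, 28]
dequeue()->17, [28]
dequeue()->28, []

Final queue: []


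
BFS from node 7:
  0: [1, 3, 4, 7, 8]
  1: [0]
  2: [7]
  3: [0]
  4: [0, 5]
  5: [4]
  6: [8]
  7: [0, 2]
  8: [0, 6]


Visit 7, enqueue [0, 2]
Visit 0, enqueue [1, 3, 4, 8]
Visit 2, enqueue []
Visit 1, enqueue []
Visit 3, enqueue []
Visit 4, enqueue [5]
Visit 8, enqueue [6]
Visit 5, enqueue []
Visit 6, enqueue []

BFS order: [7, 0, 2, 1, 3, 4, 8, 5, 6]


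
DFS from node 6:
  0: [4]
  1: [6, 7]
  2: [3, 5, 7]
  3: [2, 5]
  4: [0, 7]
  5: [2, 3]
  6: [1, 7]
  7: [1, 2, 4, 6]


Visit 6, push [7, 1]
Visit 1, push [7]
Visit 7, push [4, 2]
Visit 2, push [5, 3]
Visit 3, push [5]
Visit 5, push []
Visit 4, push [0]
Visit 0, push []

DFS order: [6, 1, 7, 2, 3, 5, 4, 0]


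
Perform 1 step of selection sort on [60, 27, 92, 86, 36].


Initial: [60, 27, 92, 86, 36]
Step 1: min=27 at 1
  Swap: [27, 60, 92, 86, 36]

After 1 step: [27, 60, 92, 86, 36]


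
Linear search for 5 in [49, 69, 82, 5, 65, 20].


i=0: 49!=5
i=1: 69!=5
i=2: 82!=5
i=3: 5==5 found!

Found at 3, 4 comps


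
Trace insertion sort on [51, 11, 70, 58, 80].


Initial: [51, 11, 70, 58, 80]
Insert 11: [11, 51, 70, 58, 80]
Insert 70: [11, 51, 70, 58, 80]
Insert 58: [11, 51, 58, 70, 80]
Insert 80: [11, 51, 58, 70, 80]

Sorted: [11, 51, 58, 70, 80]


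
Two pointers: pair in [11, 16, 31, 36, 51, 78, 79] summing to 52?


lo=0(11)+hi=6(79)=90
lo=0(11)+hi=5(78)=89
lo=0(11)+hi=4(51)=62
lo=0(11)+hi=3(36)=47
lo=1(16)+hi=3(36)=52

Yes: 16+36=52


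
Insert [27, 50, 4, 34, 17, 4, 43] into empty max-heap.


Insert 27: [27]
Insert 50: [50, 27]
Insert 4: [50, 27, 4]
Insert 34: [50, 34, 4, 27]
Insert 17: [50, 34, 4, 27, 17]
Insert 4: [50, 34, 4, 27, 17, 4]
Insert 43: [50, 34, 43, 27, 17, 4, 4]

Final heap: [50, 34, 43, 27, 17, 4, 4]


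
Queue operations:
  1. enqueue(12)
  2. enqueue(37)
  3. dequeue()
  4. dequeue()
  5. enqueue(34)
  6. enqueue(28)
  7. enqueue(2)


enqueue(12) -> [12]
enqueue(37) -> [12, 37]
dequeue()->12, [37]
dequeue()->37, []
enqueue(34) -> [34]
enqueue(28) -> [34, 28]
enqueue(2) -> [34, 28, 2]

Final queue: [34, 28, 2]


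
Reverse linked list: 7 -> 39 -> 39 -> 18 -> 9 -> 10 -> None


Step 1: curr=7, set curr.next=prev(None) | reversed so far: 7
Step 2: curr=39, set curr.next=prev(7) | reversed so far: 39 -> 7
Step 3: curr=39, set curr.next=prev(39) | reversed so far: 39 -> 39 -> 7
Step 4: curr=18, set curr.next=prev(39) | reversed so far: 18 -> 39 -> 39 -> 7
Step 5: curr=9, set curr.next=prev(18) | reversed so far: 9 -> 18 -> 39 -> 39 -> 7
Step 6: curr=10, set curr.next=prev(9) | reversed so far: 10 -> 9 -> 18 -> 39 -> 39 -> 7

10 -> 9 -> 18 -> 39 -> 39 -> 7 -> None


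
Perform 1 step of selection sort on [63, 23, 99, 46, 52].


Initial: [63, 23, 99, 46, 52]
Step 1: min=23 at 1
  Swap: [23, 63, 99, 46, 52]

After 1 step: [23, 63, 99, 46, 52]


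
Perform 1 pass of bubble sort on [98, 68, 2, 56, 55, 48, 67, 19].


Initial: [98, 68, 2, 56, 55, 48, 67, 19]
Pass 1: [68, 2, 56, 55, 48, 67, 19, 98] (7 swaps)

After 1 pass: [68, 2, 56, 55, 48, 67, 19, 98]


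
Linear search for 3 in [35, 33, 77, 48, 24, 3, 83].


i=0: 35!=3
i=1: 33!=3
i=2: 77!=3
i=3: 48!=3
i=4: 24!=3
i=5: 3==3 found!

Found at 5, 6 comps


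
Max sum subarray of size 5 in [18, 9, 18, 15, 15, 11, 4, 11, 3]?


[0:5]: 75
[1:6]: 68
[2:7]: 63
[3:8]: 56
[4:9]: 44

Max: 75 at [0:5]


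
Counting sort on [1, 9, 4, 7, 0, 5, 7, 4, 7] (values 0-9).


Input: [1, 9, 4, 7, 0, 5, 7, 4, 7]
Counts: [1, 1, 0, 0, 2, 1, 0, 3, 0, 1]

Sorted: [0, 1, 4, 4, 5, 7, 7, 7, 9]


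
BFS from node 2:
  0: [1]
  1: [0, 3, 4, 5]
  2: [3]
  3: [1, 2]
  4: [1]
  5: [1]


Visit 2, enqueue [3]
Visit 3, enqueue [1]
Visit 1, enqueue [0, 4, 5]
Visit 0, enqueue []
Visit 4, enqueue []
Visit 5, enqueue []

BFS order: [2, 3, 1, 0, 4, 5]


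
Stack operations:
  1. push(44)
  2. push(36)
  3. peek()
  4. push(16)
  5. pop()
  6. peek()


push(44) -> [44]
push(36) -> [44, 36]
peek()->36
push(16) -> [44, 36, 16]
pop()->16, [44, 36]
peek()->36

Final stack: [44, 36]


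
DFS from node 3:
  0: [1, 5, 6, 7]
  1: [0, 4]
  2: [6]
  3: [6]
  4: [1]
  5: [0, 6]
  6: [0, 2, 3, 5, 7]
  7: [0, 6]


Visit 3, push [6]
Visit 6, push [7, 5, 2, 0]
Visit 0, push [7, 5, 1]
Visit 1, push [4]
Visit 4, push []
Visit 5, push []
Visit 7, push []
Visit 2, push []

DFS order: [3, 6, 0, 1, 4, 5, 7, 2]


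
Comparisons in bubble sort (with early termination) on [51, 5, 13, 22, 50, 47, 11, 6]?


Algorithm: bubble sort (with early termination)
Input: [51, 5, 13, 22, 50, 47, 11, 6]
Sorted: [5, 6, 11, 13, 22, 47, 50, 51]

28


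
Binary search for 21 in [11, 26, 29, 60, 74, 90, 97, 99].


Step 1: lo=0, hi=7, mid=3, val=60
Step 2: lo=0, hi=2, mid=1, val=26
Step 3: lo=0, hi=0, mid=0, val=11

Not found


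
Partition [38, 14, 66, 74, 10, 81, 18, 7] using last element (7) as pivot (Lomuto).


Pivot: 7
Place pivot at 0: [7, 14, 66, 74, 10, 81, 18, 38]

Partitioned: [7, 14, 66, 74, 10, 81, 18, 38]


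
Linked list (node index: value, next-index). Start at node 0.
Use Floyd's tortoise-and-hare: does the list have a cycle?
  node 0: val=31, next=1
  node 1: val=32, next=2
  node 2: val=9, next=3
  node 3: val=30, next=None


Floyd's tortoise (slow, +1) and hare (fast, +2):
  init: slow=0, fast=0
  step 1: slow=1, fast=2
  step 2: fast 2->3->None, no cycle

Cycle: no


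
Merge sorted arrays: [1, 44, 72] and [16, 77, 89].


Take 1 from A
Take 16 from B
Take 44 from A
Take 72 from A

Merged: [1, 16, 44, 72, 77, 89]


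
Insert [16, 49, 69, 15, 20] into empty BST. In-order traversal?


Insert 16: root
Insert 49: R from 16
Insert 69: R from 16 -> R from 49
Insert 15: L from 16
Insert 20: R from 16 -> L from 49

In-order: [15, 16, 20, 49, 69]


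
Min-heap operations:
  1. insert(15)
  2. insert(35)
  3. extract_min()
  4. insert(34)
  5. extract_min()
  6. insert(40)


insert(15) -> [15]
insert(35) -> [15, 35]
extract_min()->15, [35]
insert(34) -> [34, 35]
extract_min()->34, [35]
insert(40) -> [35, 40]

Final heap: [35, 40]


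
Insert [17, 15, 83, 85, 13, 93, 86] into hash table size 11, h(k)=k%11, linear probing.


Insert 17: h=6 -> slot 6
Insert 15: h=4 -> slot 4
Insert 83: h=6, 1 probes -> slot 7
Insert 85: h=8 -> slot 8
Insert 13: h=2 -> slot 2
Insert 93: h=5 -> slot 5
Insert 86: h=9 -> slot 9

Table: [None, None, 13, None, 15, 93, 17, 83, 85, 86, None]


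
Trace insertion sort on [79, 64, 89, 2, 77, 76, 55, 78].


Initial: [79, 64, 89, 2, 77, 76, 55, 78]
Insert 64: [64, 79, 89, 2, 77, 76, 55, 78]
Insert 89: [64, 79, 89, 2, 77, 76, 55, 78]
Insert 2: [2, 64, 79, 89, 77, 76, 55, 78]
Insert 77: [2, 64, 77, 79, 89, 76, 55, 78]
Insert 76: [2, 64, 76, 77, 79, 89, 55, 78]
Insert 55: [2, 55, 64, 76, 77, 79, 89, 78]
Insert 78: [2, 55, 64, 76, 77, 78, 79, 89]

Sorted: [2, 55, 64, 76, 77, 78, 79, 89]


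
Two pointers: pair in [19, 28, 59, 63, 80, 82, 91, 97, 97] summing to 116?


lo=0(19)+hi=8(97)=116

Yes: 19+97=116


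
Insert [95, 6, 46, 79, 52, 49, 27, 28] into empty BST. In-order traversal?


Insert 95: root
Insert 6: L from 95
Insert 46: L from 95 -> R from 6
Insert 79: L from 95 -> R from 6 -> R from 46
Insert 52: L from 95 -> R from 6 -> R from 46 -> L from 79
Insert 49: L from 95 -> R from 6 -> R from 46 -> L from 79 -> L from 52
Insert 27: L from 95 -> R from 6 -> L from 46
Insert 28: L from 95 -> R from 6 -> L from 46 -> R from 27

In-order: [6, 27, 28, 46, 49, 52, 79, 95]


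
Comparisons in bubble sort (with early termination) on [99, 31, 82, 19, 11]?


Algorithm: bubble sort (with early termination)
Input: [99, 31, 82, 19, 11]
Sorted: [11, 19, 31, 82, 99]

10


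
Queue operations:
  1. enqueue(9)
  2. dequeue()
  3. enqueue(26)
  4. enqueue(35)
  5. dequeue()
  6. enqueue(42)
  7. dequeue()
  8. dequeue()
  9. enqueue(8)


enqueue(9) -> [9]
dequeue()->9, []
enqueue(26) -> [26]
enqueue(35) -> [26, 35]
dequeue()->26, [35]
enqueue(42) -> [35, 42]
dequeue()->35, [42]
dequeue()->42, []
enqueue(8) -> [8]

Final queue: [8]


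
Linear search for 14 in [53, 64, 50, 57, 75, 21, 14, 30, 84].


i=0: 53!=14
i=1: 64!=14
i=2: 50!=14
i=3: 57!=14
i=4: 75!=14
i=5: 21!=14
i=6: 14==14 found!

Found at 6, 7 comps


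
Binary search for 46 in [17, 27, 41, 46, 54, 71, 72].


Step 1: lo=0, hi=6, mid=3, val=46

Found at index 3


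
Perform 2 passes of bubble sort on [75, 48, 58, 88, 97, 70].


Initial: [75, 48, 58, 88, 97, 70]
Pass 1: [48, 58, 75, 88, 70, 97] (3 swaps)
Pass 2: [48, 58, 75, 70, 88, 97] (1 swaps)

After 2 passes: [48, 58, 75, 70, 88, 97]


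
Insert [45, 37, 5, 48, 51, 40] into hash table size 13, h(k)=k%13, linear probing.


Insert 45: h=6 -> slot 6
Insert 37: h=11 -> slot 11
Insert 5: h=5 -> slot 5
Insert 48: h=9 -> slot 9
Insert 51: h=12 -> slot 12
Insert 40: h=1 -> slot 1

Table: [None, 40, None, None, None, 5, 45, None, None, 48, None, 37, 51]


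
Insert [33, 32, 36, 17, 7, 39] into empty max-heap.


Insert 33: [33]
Insert 32: [33, 32]
Insert 36: [36, 32, 33]
Insert 17: [36, 32, 33, 17]
Insert 7: [36, 32, 33, 17, 7]
Insert 39: [39, 32, 36, 17, 7, 33]

Final heap: [39, 32, 36, 17, 7, 33]


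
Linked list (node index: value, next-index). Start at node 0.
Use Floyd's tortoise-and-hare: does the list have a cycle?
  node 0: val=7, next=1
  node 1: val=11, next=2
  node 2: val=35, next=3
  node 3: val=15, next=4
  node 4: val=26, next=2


Floyd's tortoise (slow, +1) and hare (fast, +2):
  init: slow=0, fast=0
  step 1: slow=1, fast=2
  step 2: slow=2, fast=4
  step 3: slow=3, fast=3
  slow == fast at node 3: cycle detected

Cycle: yes


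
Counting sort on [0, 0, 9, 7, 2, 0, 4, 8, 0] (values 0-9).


Input: [0, 0, 9, 7, 2, 0, 4, 8, 0]
Counts: [4, 0, 1, 0, 1, 0, 0, 1, 1, 1]

Sorted: [0, 0, 0, 0, 2, 4, 7, 8, 9]


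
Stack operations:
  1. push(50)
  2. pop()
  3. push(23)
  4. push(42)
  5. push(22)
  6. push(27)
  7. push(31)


push(50) -> [50]
pop()->50, []
push(23) -> [23]
push(42) -> [23, 42]
push(22) -> [23, 42, 22]
push(27) -> [23, 42, 22, 27]
push(31) -> [23, 42, 22, 27, 31]

Final stack: [23, 42, 22, 27, 31]


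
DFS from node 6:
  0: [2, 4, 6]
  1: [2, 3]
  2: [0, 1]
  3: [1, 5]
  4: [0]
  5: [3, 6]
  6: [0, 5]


Visit 6, push [5, 0]
Visit 0, push [4, 2]
Visit 2, push [1]
Visit 1, push [3]
Visit 3, push [5]
Visit 5, push []
Visit 4, push []

DFS order: [6, 0, 2, 1, 3, 5, 4]


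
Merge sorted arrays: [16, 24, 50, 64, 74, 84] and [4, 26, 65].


Take 4 from B
Take 16 from A
Take 24 from A
Take 26 from B
Take 50 from A
Take 64 from A
Take 65 from B

Merged: [4, 16, 24, 26, 50, 64, 65, 74, 84]


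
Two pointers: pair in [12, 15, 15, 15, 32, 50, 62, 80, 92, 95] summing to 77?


lo=0(12)+hi=9(95)=107
lo=0(12)+hi=8(92)=104
lo=0(12)+hi=7(80)=92
lo=0(12)+hi=6(62)=74
lo=1(15)+hi=6(62)=77

Yes: 15+62=77


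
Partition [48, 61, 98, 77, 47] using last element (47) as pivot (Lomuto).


Pivot: 47
Place pivot at 0: [47, 61, 98, 77, 48]

Partitioned: [47, 61, 98, 77, 48]


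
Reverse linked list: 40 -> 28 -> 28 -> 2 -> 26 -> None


Step 1: curr=40, set curr.next=prev(None) | reversed so far: 40
Step 2: curr=28, set curr.next=prev(40) | reversed so far: 28 -> 40
Step 3: curr=28, set curr.next=prev(28) | reversed so far: 28 -> 28 -> 40
Step 4: curr=2, set curr.next=prev(28) | reversed so far: 2 -> 28 -> 28 -> 40
Step 5: curr=26, set curr.next=prev(2) | reversed so far: 26 -> 2 -> 28 -> 28 -> 40

26 -> 2 -> 28 -> 28 -> 40 -> None


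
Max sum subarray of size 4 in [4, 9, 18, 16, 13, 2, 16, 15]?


[0:4]: 47
[1:5]: 56
[2:6]: 49
[3:7]: 47
[4:8]: 46

Max: 56 at [1:5]


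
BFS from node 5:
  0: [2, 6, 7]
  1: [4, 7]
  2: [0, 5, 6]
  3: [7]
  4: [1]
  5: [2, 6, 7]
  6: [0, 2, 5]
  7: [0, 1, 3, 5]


Visit 5, enqueue [2, 6, 7]
Visit 2, enqueue [0]
Visit 6, enqueue []
Visit 7, enqueue [1, 3]
Visit 0, enqueue []
Visit 1, enqueue [4]
Visit 3, enqueue []
Visit 4, enqueue []

BFS order: [5, 2, 6, 7, 0, 1, 3, 4]


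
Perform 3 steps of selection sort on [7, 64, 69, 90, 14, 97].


Initial: [7, 64, 69, 90, 14, 97]
Step 1: min=7 at 0
  Swap: [7, 64, 69, 90, 14, 97]
Step 2: min=14 at 4
  Swap: [7, 14, 69, 90, 64, 97]
Step 3: min=64 at 4
  Swap: [7, 14, 64, 90, 69, 97]

After 3 steps: [7, 14, 64, 90, 69, 97]


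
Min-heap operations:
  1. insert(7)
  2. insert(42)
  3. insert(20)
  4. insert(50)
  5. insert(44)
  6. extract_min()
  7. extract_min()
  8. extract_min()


insert(7) -> [7]
insert(42) -> [7, 42]
insert(20) -> [7, 42, 20]
insert(50) -> [7, 42, 20, 50]
insert(44) -> [7, 42, 20, 50, 44]
extract_min()->7, [20, 42, 44, 50]
extract_min()->20, [42, 50, 44]
extract_min()->42, [44, 50]

Final heap: [44, 50]


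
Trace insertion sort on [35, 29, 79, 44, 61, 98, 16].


Initial: [35, 29, 79, 44, 61, 98, 16]
Insert 29: [29, 35, 79, 44, 61, 98, 16]
Insert 79: [29, 35, 79, 44, 61, 98, 16]
Insert 44: [29, 35, 44, 79, 61, 98, 16]
Insert 61: [29, 35, 44, 61, 79, 98, 16]
Insert 98: [29, 35, 44, 61, 79, 98, 16]
Insert 16: [16, 29, 35, 44, 61, 79, 98]

Sorted: [16, 29, 35, 44, 61, 79, 98]


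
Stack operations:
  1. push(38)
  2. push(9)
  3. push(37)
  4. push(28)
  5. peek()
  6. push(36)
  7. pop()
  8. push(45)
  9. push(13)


push(38) -> [38]
push(9) -> [38, 9]
push(37) -> [38, 9, 37]
push(28) -> [38, 9, 37, 28]
peek()->28
push(36) -> [38, 9, 37, 28, 36]
pop()->36, [38, 9, 37, 28]
push(45) -> [38, 9, 37, 28, 45]
push(13) -> [38, 9, 37, 28, 45, 13]

Final stack: [38, 9, 37, 28, 45, 13]


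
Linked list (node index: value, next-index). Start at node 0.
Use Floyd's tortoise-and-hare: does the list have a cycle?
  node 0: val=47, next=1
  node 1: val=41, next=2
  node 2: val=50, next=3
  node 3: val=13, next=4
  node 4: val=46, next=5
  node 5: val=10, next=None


Floyd's tortoise (slow, +1) and hare (fast, +2):
  init: slow=0, fast=0
  step 1: slow=1, fast=2
  step 2: slow=2, fast=4
  step 3: fast 4->5->None, no cycle

Cycle: no


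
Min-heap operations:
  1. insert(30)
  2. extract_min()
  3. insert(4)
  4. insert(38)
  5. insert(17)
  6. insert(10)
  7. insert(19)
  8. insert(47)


insert(30) -> [30]
extract_min()->30, []
insert(4) -> [4]
insert(38) -> [4, 38]
insert(17) -> [4, 38, 17]
insert(10) -> [4, 10, 17, 38]
insert(19) -> [4, 10, 17, 38, 19]
insert(47) -> [4, 10, 17, 38, 19, 47]

Final heap: [4, 10, 17, 38, 19, 47]


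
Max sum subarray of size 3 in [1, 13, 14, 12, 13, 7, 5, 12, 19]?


[0:3]: 28
[1:4]: 39
[2:5]: 39
[3:6]: 32
[4:7]: 25
[5:8]: 24
[6:9]: 36

Max: 39 at [1:4]


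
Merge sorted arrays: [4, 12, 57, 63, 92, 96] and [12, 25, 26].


Take 4 from A
Take 12 from A
Take 12 from B
Take 25 from B
Take 26 from B

Merged: [4, 12, 12, 25, 26, 57, 63, 92, 96]


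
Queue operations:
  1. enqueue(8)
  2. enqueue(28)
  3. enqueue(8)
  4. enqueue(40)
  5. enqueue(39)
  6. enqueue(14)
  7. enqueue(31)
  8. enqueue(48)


enqueue(8) -> [8]
enqueue(28) -> [8, 28]
enqueue(8) -> [8, 28, 8]
enqueue(40) -> [8, 28, 8, 40]
enqueue(39) -> [8, 28, 8, 40, 39]
enqueue(14) -> [8, 28, 8, 40, 39, 14]
enqueue(31) -> [8, 28, 8, 40, 39, 14, 31]
enqueue(48) -> [8, 28, 8, 40, 39, 14, 31, 48]

Final queue: [8, 28, 8, 40, 39, 14, 31, 48]


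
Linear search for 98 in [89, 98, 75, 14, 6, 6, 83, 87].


i=0: 89!=98
i=1: 98==98 found!

Found at 1, 2 comps


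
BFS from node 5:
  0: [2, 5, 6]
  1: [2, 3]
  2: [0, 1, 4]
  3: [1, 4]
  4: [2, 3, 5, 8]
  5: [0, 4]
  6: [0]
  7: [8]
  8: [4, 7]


Visit 5, enqueue [0, 4]
Visit 0, enqueue [2, 6]
Visit 4, enqueue [3, 8]
Visit 2, enqueue [1]
Visit 6, enqueue []
Visit 3, enqueue []
Visit 8, enqueue [7]
Visit 1, enqueue []
Visit 7, enqueue []

BFS order: [5, 0, 4, 2, 6, 3, 8, 1, 7]


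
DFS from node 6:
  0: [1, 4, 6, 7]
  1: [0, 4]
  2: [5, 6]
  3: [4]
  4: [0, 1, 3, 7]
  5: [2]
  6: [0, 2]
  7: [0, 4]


Visit 6, push [2, 0]
Visit 0, push [7, 4, 1]
Visit 1, push [4]
Visit 4, push [7, 3]
Visit 3, push []
Visit 7, push []
Visit 2, push [5]
Visit 5, push []

DFS order: [6, 0, 1, 4, 3, 7, 2, 5]


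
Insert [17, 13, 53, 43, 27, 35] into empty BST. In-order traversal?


Insert 17: root
Insert 13: L from 17
Insert 53: R from 17
Insert 43: R from 17 -> L from 53
Insert 27: R from 17 -> L from 53 -> L from 43
Insert 35: R from 17 -> L from 53 -> L from 43 -> R from 27

In-order: [13, 17, 27, 35, 43, 53]


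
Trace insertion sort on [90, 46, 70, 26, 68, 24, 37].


Initial: [90, 46, 70, 26, 68, 24, 37]
Insert 46: [46, 90, 70, 26, 68, 24, 37]
Insert 70: [46, 70, 90, 26, 68, 24, 37]
Insert 26: [26, 46, 70, 90, 68, 24, 37]
Insert 68: [26, 46, 68, 70, 90, 24, 37]
Insert 24: [24, 26, 46, 68, 70, 90, 37]
Insert 37: [24, 26, 37, 46, 68, 70, 90]

Sorted: [24, 26, 37, 46, 68, 70, 90]


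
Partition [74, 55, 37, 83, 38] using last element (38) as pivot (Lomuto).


Pivot: 38
  37 <= 38: swap -> [37, 55, 74, 83, 38]
Place pivot at 1: [37, 38, 74, 83, 55]

Partitioned: [37, 38, 74, 83, 55]


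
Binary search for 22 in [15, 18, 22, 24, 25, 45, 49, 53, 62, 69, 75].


Step 1: lo=0, hi=10, mid=5, val=45
Step 2: lo=0, hi=4, mid=2, val=22

Found at index 2


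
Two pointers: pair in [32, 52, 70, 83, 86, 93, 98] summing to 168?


lo=0(32)+hi=6(98)=130
lo=1(52)+hi=6(98)=150
lo=2(70)+hi=6(98)=168

Yes: 70+98=168


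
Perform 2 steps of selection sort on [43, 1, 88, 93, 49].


Initial: [43, 1, 88, 93, 49]
Step 1: min=1 at 1
  Swap: [1, 43, 88, 93, 49]
Step 2: min=43 at 1
  Swap: [1, 43, 88, 93, 49]

After 2 steps: [1, 43, 88, 93, 49]


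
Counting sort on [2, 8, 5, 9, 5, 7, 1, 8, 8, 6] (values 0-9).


Input: [2, 8, 5, 9, 5, 7, 1, 8, 8, 6]
Counts: [0, 1, 1, 0, 0, 2, 1, 1, 3, 1]

Sorted: [1, 2, 5, 5, 6, 7, 8, 8, 8, 9]


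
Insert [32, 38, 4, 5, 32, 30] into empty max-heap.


Insert 32: [32]
Insert 38: [38, 32]
Insert 4: [38, 32, 4]
Insert 5: [38, 32, 4, 5]
Insert 32: [38, 32, 4, 5, 32]
Insert 30: [38, 32, 30, 5, 32, 4]

Final heap: [38, 32, 30, 5, 32, 4]


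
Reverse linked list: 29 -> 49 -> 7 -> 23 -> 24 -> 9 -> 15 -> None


Step 1: curr=29, set curr.next=prev(None) | reversed so far: 29
Step 2: curr=49, set curr.next=prev(29) | reversed so far: 49 -> 29
Step 3: curr=7, set curr.next=prev(49) | reversed so far: 7 -> 49 -> 29
Step 4: curr=23, set curr.next=prev(7) | reversed so far: 23 -> 7 -> 49 -> 29
Step 5: curr=24, set curr.next=prev(23) | reversed so far: 24 -> 23 -> 7 -> 49 -> 29
Step 6: curr=9, set curr.next=prev(24) | reversed so far: 9 -> 24 -> 23 -> 7 -> 49 -> 29
Step 7: curr=15, set curr.next=prev(9) | reversed so far: 15 -> 9 -> 24 -> 23 -> 7 -> 49 -> 29

15 -> 9 -> 24 -> 23 -> 7 -> 49 -> 29 -> None


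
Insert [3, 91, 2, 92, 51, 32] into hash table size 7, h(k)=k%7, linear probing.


Insert 3: h=3 -> slot 3
Insert 91: h=0 -> slot 0
Insert 2: h=2 -> slot 2
Insert 92: h=1 -> slot 1
Insert 51: h=2, 2 probes -> slot 4
Insert 32: h=4, 1 probes -> slot 5

Table: [91, 92, 2, 3, 51, 32, None]


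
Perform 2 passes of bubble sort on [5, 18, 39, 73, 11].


Initial: [5, 18, 39, 73, 11]
Pass 1: [5, 18, 39, 11, 73] (1 swaps)
Pass 2: [5, 18, 11, 39, 73] (1 swaps)

After 2 passes: [5, 18, 11, 39, 73]


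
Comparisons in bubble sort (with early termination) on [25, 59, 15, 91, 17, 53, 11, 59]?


Algorithm: bubble sort (with early termination)
Input: [25, 59, 15, 91, 17, 53, 11, 59]
Sorted: [11, 15, 17, 25, 53, 59, 59, 91]

28


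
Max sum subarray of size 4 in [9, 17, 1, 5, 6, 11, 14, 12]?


[0:4]: 32
[1:5]: 29
[2:6]: 23
[3:7]: 36
[4:8]: 43

Max: 43 at [4:8]


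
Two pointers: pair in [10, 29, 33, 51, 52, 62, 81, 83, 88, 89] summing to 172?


lo=0(10)+hi=9(89)=99
lo=1(29)+hi=9(89)=118
lo=2(33)+hi=9(89)=122
lo=3(51)+hi=9(89)=140
lo=4(52)+hi=9(89)=141
lo=5(62)+hi=9(89)=151
lo=6(81)+hi=9(89)=170
lo=7(83)+hi=9(89)=172

Yes: 83+89=172


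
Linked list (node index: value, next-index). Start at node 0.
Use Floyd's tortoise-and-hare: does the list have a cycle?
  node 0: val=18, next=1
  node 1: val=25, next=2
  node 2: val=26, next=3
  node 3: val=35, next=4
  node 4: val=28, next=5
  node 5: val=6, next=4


Floyd's tortoise (slow, +1) and hare (fast, +2):
  init: slow=0, fast=0
  step 1: slow=1, fast=2
  step 2: slow=2, fast=4
  step 3: slow=3, fast=4
  step 4: slow=4, fast=4
  slow == fast at node 4: cycle detected

Cycle: yes


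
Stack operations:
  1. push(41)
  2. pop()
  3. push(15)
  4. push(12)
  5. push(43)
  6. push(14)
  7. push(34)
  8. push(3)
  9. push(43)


push(41) -> [41]
pop()->41, []
push(15) -> [15]
push(12) -> [15, 12]
push(43) -> [15, 12, 43]
push(14) -> [15, 12, 43, 14]
push(34) -> [15, 12, 43, 14, 34]
push(3) -> [15, 12, 43, 14, 34, 3]
push(43) -> [15, 12, 43, 14, 34, 3, 43]

Final stack: [15, 12, 43, 14, 34, 3, 43]


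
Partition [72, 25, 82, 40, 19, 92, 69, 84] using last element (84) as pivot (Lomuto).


Pivot: 84
  72 <= 84: advance i (no swap)
  25 <= 84: advance i (no swap)
  82 <= 84: advance i (no swap)
  40 <= 84: advance i (no swap)
  19 <= 84: advance i (no swap)
  69 <= 84: swap -> [72, 25, 82, 40, 19, 69, 92, 84]
Place pivot at 6: [72, 25, 82, 40, 19, 69, 84, 92]

Partitioned: [72, 25, 82, 40, 19, 69, 84, 92]


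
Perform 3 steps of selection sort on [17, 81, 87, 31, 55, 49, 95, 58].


Initial: [17, 81, 87, 31, 55, 49, 95, 58]
Step 1: min=17 at 0
  Swap: [17, 81, 87, 31, 55, 49, 95, 58]
Step 2: min=31 at 3
  Swap: [17, 31, 87, 81, 55, 49, 95, 58]
Step 3: min=49 at 5
  Swap: [17, 31, 49, 81, 55, 87, 95, 58]

After 3 steps: [17, 31, 49, 81, 55, 87, 95, 58]


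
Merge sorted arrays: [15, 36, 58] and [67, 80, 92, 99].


Take 15 from A
Take 36 from A
Take 58 from A

Merged: [15, 36, 58, 67, 80, 92, 99]


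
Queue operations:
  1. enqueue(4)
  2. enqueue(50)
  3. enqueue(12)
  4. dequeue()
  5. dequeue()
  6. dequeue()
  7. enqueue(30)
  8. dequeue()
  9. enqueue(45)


enqueue(4) -> [4]
enqueue(50) -> [4, 50]
enqueue(12) -> [4, 50, 12]
dequeue()->4, [50, 12]
dequeue()->50, [12]
dequeue()->12, []
enqueue(30) -> [30]
dequeue()->30, []
enqueue(45) -> [45]

Final queue: [45]


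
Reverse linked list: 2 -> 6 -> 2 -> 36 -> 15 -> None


Step 1: curr=2, set curr.next=prev(None) | reversed so far: 2
Step 2: curr=6, set curr.next=prev(2) | reversed so far: 6 -> 2
Step 3: curr=2, set curr.next=prev(6) | reversed so far: 2 -> 6 -> 2
Step 4: curr=36, set curr.next=prev(2) | reversed so far: 36 -> 2 -> 6 -> 2
Step 5: curr=15, set curr.next=prev(36) | reversed so far: 15 -> 36 -> 2 -> 6 -> 2

15 -> 36 -> 2 -> 6 -> 2 -> None


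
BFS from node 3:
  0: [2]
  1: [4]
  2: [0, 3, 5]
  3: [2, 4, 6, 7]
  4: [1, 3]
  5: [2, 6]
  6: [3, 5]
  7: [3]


Visit 3, enqueue [2, 4, 6, 7]
Visit 2, enqueue [0, 5]
Visit 4, enqueue [1]
Visit 6, enqueue []
Visit 7, enqueue []
Visit 0, enqueue []
Visit 5, enqueue []
Visit 1, enqueue []

BFS order: [3, 2, 4, 6, 7, 0, 5, 1]


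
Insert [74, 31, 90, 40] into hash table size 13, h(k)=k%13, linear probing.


Insert 74: h=9 -> slot 9
Insert 31: h=5 -> slot 5
Insert 90: h=12 -> slot 12
Insert 40: h=1 -> slot 1

Table: [None, 40, None, None, None, 31, None, None, None, 74, None, None, 90]


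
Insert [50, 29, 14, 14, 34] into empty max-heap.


Insert 50: [50]
Insert 29: [50, 29]
Insert 14: [50, 29, 14]
Insert 14: [50, 29, 14, 14]
Insert 34: [50, 34, 14, 14, 29]

Final heap: [50, 34, 14, 14, 29]


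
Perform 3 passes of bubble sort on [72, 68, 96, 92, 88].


Initial: [72, 68, 96, 92, 88]
Pass 1: [68, 72, 92, 88, 96] (3 swaps)
Pass 2: [68, 72, 88, 92, 96] (1 swaps)
Pass 3: [68, 72, 88, 92, 96] (0 swaps)

After 3 passes: [68, 72, 88, 92, 96]


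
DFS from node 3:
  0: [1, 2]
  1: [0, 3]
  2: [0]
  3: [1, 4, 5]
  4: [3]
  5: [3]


Visit 3, push [5, 4, 1]
Visit 1, push [0]
Visit 0, push [2]
Visit 2, push []
Visit 4, push []
Visit 5, push []

DFS order: [3, 1, 0, 2, 4, 5]


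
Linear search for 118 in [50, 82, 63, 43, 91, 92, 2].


i=0: 50!=118
i=1: 82!=118
i=2: 63!=118
i=3: 43!=118
i=4: 91!=118
i=5: 92!=118
i=6: 2!=118

Not found, 7 comps


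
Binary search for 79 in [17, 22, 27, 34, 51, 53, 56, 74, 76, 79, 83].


Step 1: lo=0, hi=10, mid=5, val=53
Step 2: lo=6, hi=10, mid=8, val=76
Step 3: lo=9, hi=10, mid=9, val=79

Found at index 9


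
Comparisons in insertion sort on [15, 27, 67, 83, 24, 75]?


Algorithm: insertion sort
Input: [15, 27, 67, 83, 24, 75]
Sorted: [15, 24, 27, 67, 75, 83]

9
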